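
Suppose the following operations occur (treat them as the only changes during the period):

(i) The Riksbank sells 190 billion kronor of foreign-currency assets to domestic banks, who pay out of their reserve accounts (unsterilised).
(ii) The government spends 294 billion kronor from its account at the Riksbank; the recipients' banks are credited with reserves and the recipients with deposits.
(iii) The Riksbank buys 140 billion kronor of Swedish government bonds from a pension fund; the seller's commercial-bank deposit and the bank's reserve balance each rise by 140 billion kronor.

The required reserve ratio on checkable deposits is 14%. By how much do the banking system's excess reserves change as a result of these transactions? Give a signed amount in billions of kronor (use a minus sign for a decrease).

FX sale 190 billion kronor: reserves −190B, deposits 0.
Government spending 294 billion kronor: reserves +294B, deposits +294B.
Asset purchase (from non-banks) 140 billion kronor: reserves +140B, deposits +140B.
Totals: Δreserves = +244B, Δdeposits = +434B.
Δrequired reserves = 14% × +434B = +60.76B.
Δexcess reserves = Δreserves − Δrequired = +244B − (+60.76B) = +183.24 billion.

+183.24 billion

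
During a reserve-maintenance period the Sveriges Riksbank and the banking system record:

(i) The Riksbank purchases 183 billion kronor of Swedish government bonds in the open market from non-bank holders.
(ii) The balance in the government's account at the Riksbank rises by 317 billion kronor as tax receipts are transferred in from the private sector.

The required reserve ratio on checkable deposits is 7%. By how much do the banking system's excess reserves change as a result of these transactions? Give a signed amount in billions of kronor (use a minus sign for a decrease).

Asset purchase (from non-banks) 183 billion kronor: reserves +183B, deposits +183B.
Government account inflow 317 billion kronor: reserves −317B, deposits −317B.
Totals: Δreserves = −134B, Δdeposits = −134B.
Δrequired reserves = 7% × −134B = −9.38B.
Δexcess reserves = Δreserves − Δrequired = −134B − (−9.38B) = -124.62 billion.

-124.62 billion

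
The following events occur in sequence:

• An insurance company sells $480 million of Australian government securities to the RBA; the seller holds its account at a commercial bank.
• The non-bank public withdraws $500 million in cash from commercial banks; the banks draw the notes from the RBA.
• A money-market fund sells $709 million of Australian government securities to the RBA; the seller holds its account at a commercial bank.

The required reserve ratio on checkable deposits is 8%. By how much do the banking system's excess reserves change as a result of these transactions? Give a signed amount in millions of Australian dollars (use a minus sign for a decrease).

+$633.88 million

Asset purchase (from non-banks) $480 million: reserves +$480M, deposits +$480M.
Currency withdrawal $500 million: reserves −$500M, deposits −$500M.
Asset purchase (from non-banks) $709 million: reserves +$709M, deposits +$709M.
Totals: Δreserves = +$689M, Δdeposits = +$689M.
Δrequired reserves = 8% × +$689M = +$55.12M.
Δexcess reserves = Δreserves − Δrequired = +$689M − (+$55.12M) = +$633.88 million.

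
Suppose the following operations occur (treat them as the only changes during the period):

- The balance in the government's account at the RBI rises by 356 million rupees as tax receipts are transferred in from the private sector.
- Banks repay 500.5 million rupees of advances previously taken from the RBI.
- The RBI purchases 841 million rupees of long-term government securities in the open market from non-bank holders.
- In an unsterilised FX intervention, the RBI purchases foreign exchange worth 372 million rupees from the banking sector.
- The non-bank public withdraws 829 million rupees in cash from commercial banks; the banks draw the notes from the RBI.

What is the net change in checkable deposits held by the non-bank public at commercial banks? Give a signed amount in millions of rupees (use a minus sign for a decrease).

-344 million

Government account inflow 356 million rupees: non-bank counterparties' bank balances fall → −356M.
Discount-window repayment 500.5 million rupees: the counterparty is a bank, so public deposits are unchanged → 0.
Asset purchase (from non-banks) 841 million rupees: non-bank counterparties' bank balances rise → +841M.
FX purchase 372 million rupees: the counterparty is a bank, so public deposits are unchanged → 0.
Currency withdrawal 829 million rupees: non-bank counterparties' bank balances fall → −829M.
Net: −356 + 0 + 841 + 0 − 829 = -344 million.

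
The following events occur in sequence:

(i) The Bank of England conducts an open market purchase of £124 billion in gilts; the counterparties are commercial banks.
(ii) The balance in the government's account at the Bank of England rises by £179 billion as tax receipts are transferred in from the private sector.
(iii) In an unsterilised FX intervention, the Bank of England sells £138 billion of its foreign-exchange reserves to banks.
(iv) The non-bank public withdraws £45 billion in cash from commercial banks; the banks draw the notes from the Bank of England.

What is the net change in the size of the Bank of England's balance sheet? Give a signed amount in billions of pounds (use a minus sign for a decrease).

-£14 billion

Bank of England balance sheet:
  Assets:      Securities +£124B, Foreign assets −£138B
  Liabilities: Bank reserves −£238B, Currency in circulation +£45B, Government deposits +£179B
Change in total Bank of England assets = -£14 billion.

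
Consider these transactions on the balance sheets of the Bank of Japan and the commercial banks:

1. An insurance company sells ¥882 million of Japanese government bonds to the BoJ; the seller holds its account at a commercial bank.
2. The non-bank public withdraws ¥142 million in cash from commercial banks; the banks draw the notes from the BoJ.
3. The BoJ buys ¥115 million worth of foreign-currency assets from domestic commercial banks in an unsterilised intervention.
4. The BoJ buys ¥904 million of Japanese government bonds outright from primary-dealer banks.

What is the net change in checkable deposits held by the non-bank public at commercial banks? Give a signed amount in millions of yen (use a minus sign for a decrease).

Asset purchase (from non-banks) ¥882 million: non-bank counterparties' bank balances rise → +¥882M.
Currency withdrawal ¥142 million: non-bank counterparties' bank balances fall → −¥142M.
FX purchase ¥115 million: the counterparty is a bank, so public deposits are unchanged → 0.
OMO purchase (from banks) ¥904 million: the counterparty is a bank, so public deposits are unchanged → 0.
Net: 882 − 142 + 0 + 0 = +¥740 million.

+¥740 million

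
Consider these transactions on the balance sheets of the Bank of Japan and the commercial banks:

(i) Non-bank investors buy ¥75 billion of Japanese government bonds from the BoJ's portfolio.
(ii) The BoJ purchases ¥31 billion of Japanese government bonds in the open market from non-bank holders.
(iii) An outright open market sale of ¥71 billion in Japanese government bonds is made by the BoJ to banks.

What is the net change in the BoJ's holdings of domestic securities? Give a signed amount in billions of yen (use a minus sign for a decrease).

-¥115 billion

Asset sale (to non-banks) ¥75 billion: securities removed from the BoJ's portfolio → −¥75B.
Asset purchase (from non-banks) ¥31 billion: securities added to the BoJ's portfolio → +¥31B.
OMO sale (to banks) ¥71 billion: securities removed from the BoJ's portfolio → −¥71B.
Net: −75 + 31 − 71 = -¥115 billion.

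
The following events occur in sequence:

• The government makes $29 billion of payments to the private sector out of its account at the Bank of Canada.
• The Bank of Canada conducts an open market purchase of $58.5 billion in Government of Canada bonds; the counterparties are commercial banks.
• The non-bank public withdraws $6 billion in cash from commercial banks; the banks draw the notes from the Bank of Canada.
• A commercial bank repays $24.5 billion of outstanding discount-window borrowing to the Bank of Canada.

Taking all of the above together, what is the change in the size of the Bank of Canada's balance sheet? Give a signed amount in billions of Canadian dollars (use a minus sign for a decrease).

+$34 billion

Bank of Canada balance sheet:
  Assets:      Securities +$58.5B, Loans to banks −$24.5B
  Liabilities: Bank reserves +$57B, Currency in circulation +$6B, Government deposits −$29B
Change in total Bank of Canada assets = +$34 billion.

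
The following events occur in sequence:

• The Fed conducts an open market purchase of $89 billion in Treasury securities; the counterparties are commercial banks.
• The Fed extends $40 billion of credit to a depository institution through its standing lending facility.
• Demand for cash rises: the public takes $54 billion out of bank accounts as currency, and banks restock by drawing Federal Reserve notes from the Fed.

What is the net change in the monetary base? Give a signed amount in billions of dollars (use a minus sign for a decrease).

+$129 billion

OMO purchase (from banks) $89 billion: Fed balance sheet expands → +$89B.
Discount-window loan $40 billion: Fed balance sheet expands → +$40B.
Currency withdrawal $54 billion: just a shift between currency and reserves — both are base money → 0.
Net: 89 + 40 + 0 = +$129 billion.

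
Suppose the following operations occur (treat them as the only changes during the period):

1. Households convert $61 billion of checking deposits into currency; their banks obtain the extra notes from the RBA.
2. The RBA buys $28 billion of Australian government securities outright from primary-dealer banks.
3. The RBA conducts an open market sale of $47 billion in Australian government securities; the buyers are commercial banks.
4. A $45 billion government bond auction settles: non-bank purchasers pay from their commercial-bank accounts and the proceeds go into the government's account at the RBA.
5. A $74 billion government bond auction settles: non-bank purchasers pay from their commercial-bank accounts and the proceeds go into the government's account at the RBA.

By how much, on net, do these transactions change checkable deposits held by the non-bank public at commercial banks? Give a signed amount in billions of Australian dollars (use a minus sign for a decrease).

-$180 billion

RBA balance sheet:
  Assets:      Securities −$19B
  Liabilities: Bank reserves −$199B, Currency in circulation +$61B, Government deposits +$119B
Commercial banking system:
  Assets:      Reserves at CB −$199B, Securities +$19B
  Liabilities: Checkable deposits −$180B
So the change in checkable deposits held by the non-bank public at commercial banks is -$180 billion.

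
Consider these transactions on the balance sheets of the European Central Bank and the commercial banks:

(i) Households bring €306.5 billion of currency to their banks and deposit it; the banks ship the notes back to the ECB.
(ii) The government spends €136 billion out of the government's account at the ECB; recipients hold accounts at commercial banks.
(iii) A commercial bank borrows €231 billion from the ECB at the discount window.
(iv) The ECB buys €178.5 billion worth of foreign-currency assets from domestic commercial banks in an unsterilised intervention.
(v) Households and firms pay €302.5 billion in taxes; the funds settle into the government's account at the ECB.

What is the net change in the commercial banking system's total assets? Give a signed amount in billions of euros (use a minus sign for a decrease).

Currency deposit €306.5 billion: bank balance sheets expand → +€306.5B.
Government spending €136 billion: bank balance sheets expand → +€136B.
Discount-window loan €231 billion: bank balance sheets expand → +€231B.
FX purchase €178.5 billion: just an asset swap on bank balance sheets → 0.
Government account inflow €302.5 billion: bank balance sheets shrink → −€302.5B.
Net: 306.5 + 136 + 231 + 0 − 302.5 = +€371 billion.

+€371 billion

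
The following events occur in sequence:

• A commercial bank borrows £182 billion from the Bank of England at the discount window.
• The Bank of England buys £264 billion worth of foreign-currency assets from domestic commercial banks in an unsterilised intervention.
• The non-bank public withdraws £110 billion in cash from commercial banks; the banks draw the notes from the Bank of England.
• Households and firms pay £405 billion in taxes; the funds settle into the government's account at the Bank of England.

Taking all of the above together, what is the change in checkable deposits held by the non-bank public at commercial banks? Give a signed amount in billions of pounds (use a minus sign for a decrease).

Bank of England balance sheet:
  Assets:      Loans to banks +£182B, Foreign assets +£264B
  Liabilities: Bank reserves −£69B, Currency in circulation +£110B, Government deposits +£405B
Commercial banking system:
  Assets:      Reserves at CB −£69B, Foreign assets −£264B
  Liabilities: Checkable deposits −£515B, Borrowings from CB +£182B
So the change in checkable deposits held by the non-bank public at commercial banks is -£515 billion.

-£515 billion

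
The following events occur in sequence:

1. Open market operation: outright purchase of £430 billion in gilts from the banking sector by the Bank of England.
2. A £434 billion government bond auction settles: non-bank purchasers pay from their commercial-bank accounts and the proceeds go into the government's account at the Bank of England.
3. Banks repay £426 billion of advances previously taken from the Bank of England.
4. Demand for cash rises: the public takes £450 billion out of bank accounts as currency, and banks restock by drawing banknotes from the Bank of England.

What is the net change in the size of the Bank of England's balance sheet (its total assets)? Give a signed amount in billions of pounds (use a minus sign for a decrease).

OMO purchase (from banks) £430 billion: a Bank of England asset is acquired → +£430B.
Government account inflow £434 billion: only the composition of liabilities changes → 0.
Discount-window repayment £426 billion: a Bank of England asset is shed → −£426B.
Currency withdrawal £450 billion: only the composition of liabilities changes → 0.
Net: 430 + 0 − 426 + 0 = +£4 billion.

+£4 billion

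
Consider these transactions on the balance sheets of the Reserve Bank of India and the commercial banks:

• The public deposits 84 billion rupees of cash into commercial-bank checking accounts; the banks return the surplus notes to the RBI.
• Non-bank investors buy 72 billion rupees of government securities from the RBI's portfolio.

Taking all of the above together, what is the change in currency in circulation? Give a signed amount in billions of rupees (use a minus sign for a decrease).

-84 billion

RBI balance sheet:
  Assets:      Securities −72B
  Liabilities: Bank reserves +12B, Currency in circulation −84B
So the change in currency in circulation is -84 billion.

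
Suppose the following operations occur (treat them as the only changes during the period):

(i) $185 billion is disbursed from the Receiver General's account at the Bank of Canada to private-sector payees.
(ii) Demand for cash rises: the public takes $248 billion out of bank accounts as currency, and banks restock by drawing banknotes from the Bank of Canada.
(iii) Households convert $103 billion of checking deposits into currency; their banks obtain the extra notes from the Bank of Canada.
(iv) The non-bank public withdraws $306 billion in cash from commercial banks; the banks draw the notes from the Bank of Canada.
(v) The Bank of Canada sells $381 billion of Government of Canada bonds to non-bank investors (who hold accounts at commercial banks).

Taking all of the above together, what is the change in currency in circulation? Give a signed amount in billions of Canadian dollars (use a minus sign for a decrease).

Government spending $185 billion: no currency enters or leaves circulation → 0.
Currency withdrawal $248 billion: notes leave the central bank → +$248B.
Currency withdrawal $103 billion: notes leave the central bank → +$103B.
Currency withdrawal $306 billion: notes leave the central bank → +$306B.
Asset sale (to non-banks) $381 billion: no currency enters or leaves circulation → 0.
Net: 0 + 248 + 103 + 306 + 0 = +$657 billion.

+$657 billion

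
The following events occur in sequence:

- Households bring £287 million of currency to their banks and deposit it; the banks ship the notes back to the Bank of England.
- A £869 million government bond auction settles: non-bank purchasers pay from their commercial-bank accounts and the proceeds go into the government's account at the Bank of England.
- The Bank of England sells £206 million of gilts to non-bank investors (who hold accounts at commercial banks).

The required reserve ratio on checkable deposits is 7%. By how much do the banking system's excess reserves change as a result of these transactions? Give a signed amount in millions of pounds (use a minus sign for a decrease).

Currency deposit £287 million: reserves +£287M, deposits +£287M.
Government account inflow £869 million: reserves −£869M, deposits −£869M.
Asset sale (to non-banks) £206 million: reserves −£206M, deposits −£206M.
Totals: Δreserves = −£788M, Δdeposits = −£788M.
Δrequired reserves = 7% × −£788M = −£55.16M.
Δexcess reserves = Δreserves − Δrequired = −£788M − (−£55.16M) = -£732.84 million.

-£732.84 million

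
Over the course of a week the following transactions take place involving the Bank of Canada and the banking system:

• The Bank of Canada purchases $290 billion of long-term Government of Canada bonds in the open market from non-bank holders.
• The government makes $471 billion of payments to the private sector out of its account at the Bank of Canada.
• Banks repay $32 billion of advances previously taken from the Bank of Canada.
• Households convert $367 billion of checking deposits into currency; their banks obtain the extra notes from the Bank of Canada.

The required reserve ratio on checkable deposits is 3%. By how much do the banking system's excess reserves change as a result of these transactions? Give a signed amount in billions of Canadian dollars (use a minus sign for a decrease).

Asset purchase (from non-banks) $290 billion: reserves +$290B, deposits +$290B.
Government spending $471 billion: reserves +$471B, deposits +$471B.
Discount-window repayment $32 billion: reserves −$32B, deposits 0.
Currency withdrawal $367 billion: reserves −$367B, deposits −$367B.
Totals: Δreserves = +$362B, Δdeposits = +$394B.
Δrequired reserves = 3% × +$394B = +$11.82B.
Δexcess reserves = Δreserves − Δrequired = +$362B − (+$11.82B) = +$350.18 billion.

+$350.18 billion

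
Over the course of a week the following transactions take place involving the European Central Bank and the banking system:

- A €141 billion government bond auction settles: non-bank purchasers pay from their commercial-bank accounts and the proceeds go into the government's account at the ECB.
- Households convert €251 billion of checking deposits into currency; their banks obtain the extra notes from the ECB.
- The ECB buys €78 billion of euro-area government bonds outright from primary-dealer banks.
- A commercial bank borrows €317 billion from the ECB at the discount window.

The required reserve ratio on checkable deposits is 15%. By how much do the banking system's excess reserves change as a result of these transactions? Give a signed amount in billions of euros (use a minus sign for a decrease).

+€61.8 billion

Government account inflow €141 billion: reserves −€141B, deposits −€141B.
Currency withdrawal €251 billion: reserves −€251B, deposits −€251B.
OMO purchase (from banks) €78 billion: reserves +€78B, deposits 0.
Discount-window loan €317 billion: reserves +€317B, deposits 0.
Totals: Δreserves = +€3B, Δdeposits = −€392B.
Δrequired reserves = 15% × −€392B = −€58.8B.
Δexcess reserves = Δreserves − Δrequired = +€3B − (−€58.8B) = +€61.8 billion.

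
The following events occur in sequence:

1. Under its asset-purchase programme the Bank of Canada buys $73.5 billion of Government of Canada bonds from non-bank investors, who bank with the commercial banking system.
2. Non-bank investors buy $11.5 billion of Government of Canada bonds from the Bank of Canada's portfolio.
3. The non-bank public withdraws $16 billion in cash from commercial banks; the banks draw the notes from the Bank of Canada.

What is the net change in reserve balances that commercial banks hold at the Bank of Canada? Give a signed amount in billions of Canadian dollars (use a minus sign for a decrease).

+$46 billion

Asset purchase (from non-banks) $73.5 billion: the Bank of Canada pays by crediting reserve accounts → +$73.5B.
Asset sale (to non-banks) $11.5 billion: the non-bank buyers' banks settle from reserves → −$11.5B.
Currency withdrawal $16 billion: banks swap reserves for currency → −$16B.
Net: 73.5 − 11.5 − 16 = +$46 billion.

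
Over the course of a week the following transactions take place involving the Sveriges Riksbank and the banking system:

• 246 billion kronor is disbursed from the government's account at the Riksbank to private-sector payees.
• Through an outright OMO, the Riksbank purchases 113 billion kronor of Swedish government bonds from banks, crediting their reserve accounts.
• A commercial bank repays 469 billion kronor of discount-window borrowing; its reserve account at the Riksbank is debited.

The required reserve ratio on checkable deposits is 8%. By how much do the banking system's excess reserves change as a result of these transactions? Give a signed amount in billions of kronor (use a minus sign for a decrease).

Government spending 246 billion kronor: reserves +246B, deposits +246B.
OMO purchase (from banks) 113 billion kronor: reserves +113B, deposits 0.
Discount-window repayment 469 billion kronor: reserves −469B, deposits 0.
Totals: Δreserves = −110B, Δdeposits = +246B.
Δrequired reserves = 8% × +246B = +19.68B.
Δexcess reserves = Δreserves − Δrequired = −110B − (+19.68B) = -129.68 billion.

-129.68 billion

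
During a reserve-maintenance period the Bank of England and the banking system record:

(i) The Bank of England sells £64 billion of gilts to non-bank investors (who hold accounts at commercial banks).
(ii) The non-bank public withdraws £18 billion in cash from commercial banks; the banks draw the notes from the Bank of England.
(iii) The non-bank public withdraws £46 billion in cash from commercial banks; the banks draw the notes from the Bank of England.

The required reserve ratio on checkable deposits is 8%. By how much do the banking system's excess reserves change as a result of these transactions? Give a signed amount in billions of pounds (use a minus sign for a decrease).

Asset sale (to non-banks) £64 billion: reserves −£64B, deposits −£64B.
Currency withdrawal £18 billion: reserves −£18B, deposits −£18B.
Currency withdrawal £46 billion: reserves −£46B, deposits −£46B.
Totals: Δreserves = −£128B, Δdeposits = −£128B.
Δrequired reserves = 8% × −£128B = −£10.24B.
Δexcess reserves = Δreserves − Δrequired = −£128B − (−£10.24B) = -£117.76 billion.

-£117.76 billion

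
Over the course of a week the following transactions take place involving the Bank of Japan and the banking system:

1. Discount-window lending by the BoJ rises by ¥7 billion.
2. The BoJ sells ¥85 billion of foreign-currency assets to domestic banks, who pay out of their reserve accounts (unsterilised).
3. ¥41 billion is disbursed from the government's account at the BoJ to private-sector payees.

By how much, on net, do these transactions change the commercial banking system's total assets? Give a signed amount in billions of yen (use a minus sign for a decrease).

Discount-window loan ¥7 billion: bank balance sheets expand → +¥7B.
FX sale ¥85 billion: just an asset swap on bank balance sheets → 0.
Government spending ¥41 billion: bank balance sheets expand → +¥41B.
Net: 7 + 0 + 41 = +¥48 billion.

+¥48 billion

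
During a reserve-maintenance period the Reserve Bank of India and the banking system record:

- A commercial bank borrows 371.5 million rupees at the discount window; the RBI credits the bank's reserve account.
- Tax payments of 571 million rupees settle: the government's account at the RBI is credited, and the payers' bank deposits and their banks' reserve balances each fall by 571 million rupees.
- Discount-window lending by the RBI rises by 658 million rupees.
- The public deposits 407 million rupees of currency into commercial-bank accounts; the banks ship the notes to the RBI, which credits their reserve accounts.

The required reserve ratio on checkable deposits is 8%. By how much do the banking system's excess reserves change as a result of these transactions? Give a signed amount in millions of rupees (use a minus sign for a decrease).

Discount-window loan 371.5 million rupees: reserves +371.5M, deposits 0.
Government account inflow 571 million rupees: reserves −571M, deposits −571M.
Discount-window loan 658 million rupees: reserves +658M, deposits 0.
Currency deposit 407 million rupees: reserves +407M, deposits +407M.
Totals: Δreserves = +865.5M, Δdeposits = −164M.
Δrequired reserves = 8% × −164M = −13.12M.
Δexcess reserves = Δreserves − Δrequired = +865.5M − (−13.12M) = +878.62 million.

+878.62 million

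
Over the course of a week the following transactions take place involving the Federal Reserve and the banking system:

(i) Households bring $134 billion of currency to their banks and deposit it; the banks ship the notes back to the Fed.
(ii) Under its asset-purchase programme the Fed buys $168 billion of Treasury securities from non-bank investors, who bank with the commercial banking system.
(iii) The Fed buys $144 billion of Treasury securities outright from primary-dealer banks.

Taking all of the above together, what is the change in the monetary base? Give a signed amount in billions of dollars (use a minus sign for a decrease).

+$312 billion

Fed balance sheet:
  Assets:      Securities +$312B
  Liabilities: Bank reserves +$446B, Currency in circulation −$134B
Commercial banking system:
  Assets:      Reserves at CB +$446B, Securities −$144B
  Liabilities: Checkable deposits +$302B
Monetary base = currency + reserves: −$134B + (+$446B) = +$312 billion.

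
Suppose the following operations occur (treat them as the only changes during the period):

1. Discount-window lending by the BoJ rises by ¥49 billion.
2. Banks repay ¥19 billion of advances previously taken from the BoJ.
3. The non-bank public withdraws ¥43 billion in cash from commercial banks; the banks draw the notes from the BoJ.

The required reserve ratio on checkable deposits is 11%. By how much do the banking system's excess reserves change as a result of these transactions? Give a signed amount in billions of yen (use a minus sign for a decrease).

Discount-window loan ¥49 billion: reserves +¥49B, deposits 0.
Discount-window repayment ¥19 billion: reserves −¥19B, deposits 0.
Currency withdrawal ¥43 billion: reserves −¥43B, deposits −¥43B.
Totals: Δreserves = −¥13B, Δdeposits = −¥43B.
Δrequired reserves = 11% × −¥43B = −¥4.73B.
Δexcess reserves = Δreserves − Δrequired = −¥13B − (−¥4.73B) = -¥8.27 billion.

-¥8.27 billion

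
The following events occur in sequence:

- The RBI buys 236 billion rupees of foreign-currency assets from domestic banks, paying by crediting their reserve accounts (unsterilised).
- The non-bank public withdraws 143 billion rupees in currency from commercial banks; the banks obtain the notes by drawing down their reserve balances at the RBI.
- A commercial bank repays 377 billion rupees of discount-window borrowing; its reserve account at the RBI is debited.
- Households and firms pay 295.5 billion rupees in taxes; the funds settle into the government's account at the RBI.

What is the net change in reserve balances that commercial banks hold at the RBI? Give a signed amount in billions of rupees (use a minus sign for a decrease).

-579.5 billion

FX purchase 236 billion rupees: the RBI pays by crediting reserve accounts → +236B.
Currency withdrawal 143 billion rupees: banks swap reserves for currency → −143B.
Discount-window repayment 377 billion rupees: repayment is debited from reserves → −377B.
Government account inflow 295.5 billion rupees: funds move from bank reserves into the government account → −295.5B.
Net: 236 − 143 − 377 − 295.5 = -579.5 billion.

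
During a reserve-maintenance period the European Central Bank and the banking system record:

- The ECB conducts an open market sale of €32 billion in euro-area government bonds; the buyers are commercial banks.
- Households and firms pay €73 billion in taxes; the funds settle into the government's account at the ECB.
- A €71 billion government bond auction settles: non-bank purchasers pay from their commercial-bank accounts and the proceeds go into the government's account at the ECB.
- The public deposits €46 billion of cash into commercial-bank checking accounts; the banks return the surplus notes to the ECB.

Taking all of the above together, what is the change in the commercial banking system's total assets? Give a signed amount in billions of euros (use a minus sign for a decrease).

OMO sale (to banks) €32 billion: just an asset swap on bank balance sheets → 0.
Government account inflow €73 billion: bank balance sheets shrink → −€73B.
Government account inflow €71 billion: bank balance sheets shrink → −€71B.
Currency deposit €46 billion: bank balance sheets expand → +€46B.
Net: 0 − 73 − 71 + 46 = -€98 billion.

-€98 billion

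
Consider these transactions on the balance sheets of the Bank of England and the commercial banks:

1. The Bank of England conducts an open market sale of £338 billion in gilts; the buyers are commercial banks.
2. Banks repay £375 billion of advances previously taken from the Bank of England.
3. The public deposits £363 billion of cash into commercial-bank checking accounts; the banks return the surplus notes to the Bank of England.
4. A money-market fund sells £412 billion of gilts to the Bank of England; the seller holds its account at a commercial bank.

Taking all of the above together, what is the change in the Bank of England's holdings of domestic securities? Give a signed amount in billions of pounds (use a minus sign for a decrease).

OMO sale (to banks) £338 billion: securities removed from the Bank of England's portfolio → −£338B.
Discount-window repayment £375 billion: the Bank of England's securities portfolio is untouched → 0.
Currency deposit £363 billion: the Bank of England's securities portfolio is untouched → 0.
Asset purchase (from non-banks) £412 billion: securities added to the Bank of England's portfolio → +£412B.
Net: −338 + 0 + 0 + 412 = +£74 billion.

+£74 billion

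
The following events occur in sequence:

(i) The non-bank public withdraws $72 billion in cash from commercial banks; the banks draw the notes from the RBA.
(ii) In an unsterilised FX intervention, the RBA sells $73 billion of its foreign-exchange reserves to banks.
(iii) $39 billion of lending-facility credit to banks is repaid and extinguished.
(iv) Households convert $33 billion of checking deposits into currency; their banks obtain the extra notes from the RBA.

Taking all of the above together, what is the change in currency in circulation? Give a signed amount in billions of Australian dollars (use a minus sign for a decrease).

RBA balance sheet:
  Assets:      Loans to banks −$39B, Foreign assets −$73B
  Liabilities: Bank reserves −$217B, Currency in circulation +$105B
So the change in currency in circulation is +$105 billion.

+$105 billion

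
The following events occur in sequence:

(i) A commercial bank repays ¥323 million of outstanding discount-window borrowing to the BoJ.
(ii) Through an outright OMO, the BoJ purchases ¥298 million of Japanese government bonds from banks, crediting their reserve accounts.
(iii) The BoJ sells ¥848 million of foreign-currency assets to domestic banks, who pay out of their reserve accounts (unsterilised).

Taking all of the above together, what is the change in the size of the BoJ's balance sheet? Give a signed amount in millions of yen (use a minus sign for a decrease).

-¥873 million

BoJ balance sheet:
  Assets:      Securities +¥298M, Loans to banks −¥323M, Foreign assets −¥848M
  Liabilities: Bank reserves −¥873M
Change in total BoJ assets = -¥873 million.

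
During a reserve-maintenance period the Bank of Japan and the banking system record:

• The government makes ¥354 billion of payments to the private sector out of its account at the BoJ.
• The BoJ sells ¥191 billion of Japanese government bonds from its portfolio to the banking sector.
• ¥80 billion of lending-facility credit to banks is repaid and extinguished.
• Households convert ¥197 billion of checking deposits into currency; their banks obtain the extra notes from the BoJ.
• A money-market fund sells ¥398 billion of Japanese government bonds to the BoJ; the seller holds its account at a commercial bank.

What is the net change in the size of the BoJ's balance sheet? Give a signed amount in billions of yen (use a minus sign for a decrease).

+¥127 billion

Government spending ¥354 billion: only the composition of liabilities changes → 0.
OMO sale (to banks) ¥191 billion: a BoJ asset is shed → −¥191B.
Discount-window repayment ¥80 billion: a BoJ asset is shed → −¥80B.
Currency withdrawal ¥197 billion: only the composition of liabilities changes → 0.
Asset purchase (from non-banks) ¥398 billion: a BoJ asset is acquired → +¥398B.
Net: 0 − 191 − 80 + 0 + 398 = +¥127 billion.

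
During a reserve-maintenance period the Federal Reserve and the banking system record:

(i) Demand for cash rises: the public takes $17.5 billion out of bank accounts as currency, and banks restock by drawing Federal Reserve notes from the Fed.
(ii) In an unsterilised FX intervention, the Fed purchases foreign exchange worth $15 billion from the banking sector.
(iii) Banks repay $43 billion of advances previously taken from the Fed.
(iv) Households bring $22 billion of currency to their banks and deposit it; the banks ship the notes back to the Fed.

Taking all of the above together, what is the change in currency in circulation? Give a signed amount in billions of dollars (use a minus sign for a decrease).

-$4.5 billion

Currency withdrawal $17.5 billion: notes leave the central bank → +$17.5B.
FX purchase $15 billion: no currency enters or leaves circulation → 0.
Discount-window repayment $43 billion: no currency enters or leaves circulation → 0.
Currency deposit $22 billion: notes return to the central bank → −$22B.
Net: 17.5 + 0 + 0 − 22 = -$4.5 billion.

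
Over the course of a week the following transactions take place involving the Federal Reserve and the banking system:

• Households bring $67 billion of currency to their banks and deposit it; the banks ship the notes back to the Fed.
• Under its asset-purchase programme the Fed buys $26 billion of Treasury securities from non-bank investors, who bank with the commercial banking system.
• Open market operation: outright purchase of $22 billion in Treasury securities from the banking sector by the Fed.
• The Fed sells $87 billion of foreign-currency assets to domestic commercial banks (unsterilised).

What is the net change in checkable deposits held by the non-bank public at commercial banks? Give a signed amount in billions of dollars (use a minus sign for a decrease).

+$93 billion

Currency deposit $67 billion: non-bank counterparties' bank balances rise → +$67B.
Asset purchase (from non-banks) $26 billion: non-bank counterparties' bank balances rise → +$26B.
OMO purchase (from banks) $22 billion: the counterparty is a bank, so public deposits are unchanged → 0.
FX sale $87 billion: the counterparty is a bank, so public deposits are unchanged → 0.
Net: 67 + 26 + 0 + 0 = +$93 billion.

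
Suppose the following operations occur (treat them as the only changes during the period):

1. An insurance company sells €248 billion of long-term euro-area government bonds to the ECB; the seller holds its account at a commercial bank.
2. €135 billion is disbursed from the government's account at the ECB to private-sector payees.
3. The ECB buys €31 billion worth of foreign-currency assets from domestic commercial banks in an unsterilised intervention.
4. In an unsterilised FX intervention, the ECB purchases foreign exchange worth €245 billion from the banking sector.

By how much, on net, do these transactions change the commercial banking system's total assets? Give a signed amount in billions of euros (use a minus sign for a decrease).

ECB balance sheet:
  Assets:      Securities +€248B, Foreign assets +€276B
  Liabilities: Bank reserves +€659B, Government deposits −€135B
Commercial banking system:
  Assets:      Reserves at CB +€659B, Foreign assets −€276B
  Liabilities: Checkable deposits +€383B
Change in total bank assets = +€383 billion.

+€383 billion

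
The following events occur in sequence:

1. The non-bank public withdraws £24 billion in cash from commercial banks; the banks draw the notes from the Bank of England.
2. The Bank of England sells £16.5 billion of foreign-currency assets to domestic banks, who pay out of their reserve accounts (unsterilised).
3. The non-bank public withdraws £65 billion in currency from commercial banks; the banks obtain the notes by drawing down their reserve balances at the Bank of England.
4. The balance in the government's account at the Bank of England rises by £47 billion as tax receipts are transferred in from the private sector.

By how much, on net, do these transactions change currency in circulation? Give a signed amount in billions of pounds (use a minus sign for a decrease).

+£89 billion

Currency withdrawal £24 billion: notes leave the central bank → +£24B.
FX sale £16.5 billion: no currency enters or leaves circulation → 0.
Currency withdrawal £65 billion: notes leave the central bank → +£65B.
Government account inflow £47 billion: no currency enters or leaves circulation → 0.
Net: 24 + 0 + 65 + 0 = +£89 billion.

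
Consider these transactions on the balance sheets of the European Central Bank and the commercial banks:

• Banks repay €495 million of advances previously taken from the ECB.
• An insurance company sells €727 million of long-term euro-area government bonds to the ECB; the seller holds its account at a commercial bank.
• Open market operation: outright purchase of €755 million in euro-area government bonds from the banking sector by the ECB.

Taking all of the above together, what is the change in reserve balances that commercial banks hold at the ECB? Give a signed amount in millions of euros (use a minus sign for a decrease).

+€987 million

Discount-window repayment €495 million: repayment is debited from reserves → −€495M.
Asset purchase (from non-banks) €727 million: the ECB pays by crediting reserve accounts → +€727M.
OMO purchase (from banks) €755 million: the ECB pays by crediting reserve accounts → +€755M.
Net: −495 + 727 + 755 = +€987 million.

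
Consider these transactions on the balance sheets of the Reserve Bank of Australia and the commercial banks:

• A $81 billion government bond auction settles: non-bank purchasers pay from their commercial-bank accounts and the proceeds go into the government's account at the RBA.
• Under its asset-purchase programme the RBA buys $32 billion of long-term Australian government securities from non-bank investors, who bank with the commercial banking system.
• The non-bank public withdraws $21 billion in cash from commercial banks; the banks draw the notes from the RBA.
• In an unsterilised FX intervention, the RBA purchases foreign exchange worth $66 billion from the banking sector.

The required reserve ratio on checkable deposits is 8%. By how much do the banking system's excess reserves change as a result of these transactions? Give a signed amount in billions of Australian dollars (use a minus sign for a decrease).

Government account inflow $81 billion: reserves −$81B, deposits −$81B.
Asset purchase (from non-banks) $32 billion: reserves +$32B, deposits +$32B.
Currency withdrawal $21 billion: reserves −$21B, deposits −$21B.
FX purchase $66 billion: reserves +$66B, deposits 0.
Totals: Δreserves = −$4B, Δdeposits = −$70B.
Δrequired reserves = 8% × −$70B = −$5.6B.
Δexcess reserves = Δreserves − Δrequired = −$4B − (−$5.6B) = +$1.6 billion.

+$1.6 billion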